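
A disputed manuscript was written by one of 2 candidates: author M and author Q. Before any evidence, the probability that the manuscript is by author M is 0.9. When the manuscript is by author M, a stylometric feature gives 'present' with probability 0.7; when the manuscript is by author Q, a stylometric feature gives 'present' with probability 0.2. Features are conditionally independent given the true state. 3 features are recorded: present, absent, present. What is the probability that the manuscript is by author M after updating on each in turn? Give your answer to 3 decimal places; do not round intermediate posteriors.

After 'present': P(author M) = 0.7·0.9000 / (0.7·0.9000 + 0.2·0.1000) ≈ 0.9692
After 'absent': P(author M) = 0.3·0.9692 / (0.3·0.9692 + 0.8·0.0308) ≈ 0.9220
After 'present': P(author M) = 0.7·0.9220 / (0.7·0.9220 + 0.2·0.0780) ≈ 0.9764

0.976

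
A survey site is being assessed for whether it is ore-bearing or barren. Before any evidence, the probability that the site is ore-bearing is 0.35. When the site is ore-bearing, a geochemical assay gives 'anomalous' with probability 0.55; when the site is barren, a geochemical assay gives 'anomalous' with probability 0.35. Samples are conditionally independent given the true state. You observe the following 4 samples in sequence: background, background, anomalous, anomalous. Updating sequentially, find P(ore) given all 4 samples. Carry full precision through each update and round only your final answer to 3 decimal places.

After 'background': P(ore) = 0.45·0.3500 / (0.45·0.3500 + 0.65·0.6500) ≈ 0.2716
After 'background': P(ore) = 0.45·0.2716 / (0.45·0.2716 + 0.65·0.7284) ≈ 0.2051
After 'anomalous': P(ore) = 0.55·0.2051 / (0.55·0.2051 + 0.35·0.7949) ≈ 0.2885
After 'anomalous': P(ore) = 0.55·0.2885 / (0.55·0.2885 + 0.35·0.7115) ≈ 0.3892

0.389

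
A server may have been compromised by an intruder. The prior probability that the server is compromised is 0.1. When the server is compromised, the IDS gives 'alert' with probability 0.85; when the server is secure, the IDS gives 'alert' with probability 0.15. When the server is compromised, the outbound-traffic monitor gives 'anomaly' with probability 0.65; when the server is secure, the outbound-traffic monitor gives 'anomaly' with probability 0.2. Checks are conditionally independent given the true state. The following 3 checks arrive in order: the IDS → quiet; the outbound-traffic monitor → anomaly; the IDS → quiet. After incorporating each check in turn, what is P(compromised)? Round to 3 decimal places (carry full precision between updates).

0.011

Apply Bayes' rule sequentially, carrying P(compromised) forward.
After the IDS='quiet': P(compromised) = 0.15·0.1000 / (0.15·0.1000 + 0.85·0.9000) ≈ 0.0192
After the outbound-traffic monitor='anomaly': P(compromised) = 0.65·0.0192 / (0.65·0.0192 + 0.2·0.9808) ≈ 0.0599
After the IDS='quiet': P(compromised) = 0.15·0.0599 / (0.15·0.0599 + 0.85·0.9401) ≈ 0.0111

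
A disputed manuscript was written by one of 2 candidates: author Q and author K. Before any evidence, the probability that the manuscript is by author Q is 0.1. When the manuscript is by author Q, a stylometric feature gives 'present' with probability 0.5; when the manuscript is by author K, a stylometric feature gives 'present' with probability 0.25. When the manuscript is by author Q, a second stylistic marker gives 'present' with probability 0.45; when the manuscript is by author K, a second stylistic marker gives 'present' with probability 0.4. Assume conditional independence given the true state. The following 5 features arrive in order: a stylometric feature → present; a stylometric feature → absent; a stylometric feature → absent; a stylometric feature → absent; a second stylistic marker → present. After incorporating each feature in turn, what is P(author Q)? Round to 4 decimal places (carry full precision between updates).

0.0690

Apply Bayes' rule sequentially, carrying P(author Q) forward.
After a stylometric feature='present': P(author Q) = 0.5·0.1000 / (0.5·0.1000 + 0.25·0.9000) ≈ 0.1818
After a stylometric feature='absent': P(author Q) = 0.5·0.1818 / (0.5·0.1818 + 0.75·0.8182) ≈ 0.1290
After a stylometric feature='absent': P(author Q) = 0.5·0.1290 / (0.5·0.1290 + 0.75·0.8710) ≈ 0.0899
After a stylometric feature='absent': P(author Q) = 0.5·0.0899 / (0.5·0.0899 + 0.75·0.9101) ≈ 0.0618
After a second stylistic marker='present': P(author Q) = 0.45·0.0618 / (0.45·0.0618 + 0.4·0.9382) ≈ 0.0690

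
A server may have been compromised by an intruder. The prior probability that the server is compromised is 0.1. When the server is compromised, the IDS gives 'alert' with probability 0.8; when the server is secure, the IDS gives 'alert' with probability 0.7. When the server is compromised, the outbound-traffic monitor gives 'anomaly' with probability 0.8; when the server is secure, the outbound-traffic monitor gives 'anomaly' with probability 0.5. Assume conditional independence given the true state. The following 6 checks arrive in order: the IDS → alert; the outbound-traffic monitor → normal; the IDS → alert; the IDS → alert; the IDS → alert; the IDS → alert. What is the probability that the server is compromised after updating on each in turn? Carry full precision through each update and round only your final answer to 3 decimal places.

After the IDS='alert': P(compromised) = 0.8·0.1000 / (0.8·0.1000 + 0.7·0.9000) ≈ 0.1127
After the outbound-traffic monitor='normal': P(compromised) = 0.2·0.1127 / (0.2·0.1127 + 0.5·0.8873) ≈ 0.0483
After the IDS='alert': P(compromised) = 0.8·0.0483 / (0.8·0.0483 + 0.7·0.9517) ≈ 0.0549
After the IDS='alert': P(compromised) = 0.8·0.0549 / (0.8·0.0549 + 0.7·0.9451) ≈ 0.0622
After the IDS='alert': P(compromised) = 0.8·0.0622 / (0.8·0.0622 + 0.7·0.9378) ≈ 0.0705
After the IDS='alert': P(compromised) = 0.8·0.0705 / (0.8·0.0705 + 0.7·0.9295) ≈ 0.0797

0.080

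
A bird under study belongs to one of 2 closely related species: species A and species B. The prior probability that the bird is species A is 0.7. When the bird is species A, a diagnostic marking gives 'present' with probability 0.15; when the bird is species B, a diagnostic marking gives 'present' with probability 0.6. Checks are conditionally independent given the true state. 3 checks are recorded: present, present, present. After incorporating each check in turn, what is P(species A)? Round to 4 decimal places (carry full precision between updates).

0.0352

After 'present': P(species A) = 0.15·0.7000 / (0.15·0.7000 + 0.6·0.3000) ≈ 0.3684
After 'present': P(species A) = 0.15·0.3684 / (0.15·0.3684 + 0.6·0.6316) ≈ 0.1273
After 'present': P(species A) = 0.15·0.1273 / (0.15·0.1273 + 0.6·0.8727) ≈ 0.0352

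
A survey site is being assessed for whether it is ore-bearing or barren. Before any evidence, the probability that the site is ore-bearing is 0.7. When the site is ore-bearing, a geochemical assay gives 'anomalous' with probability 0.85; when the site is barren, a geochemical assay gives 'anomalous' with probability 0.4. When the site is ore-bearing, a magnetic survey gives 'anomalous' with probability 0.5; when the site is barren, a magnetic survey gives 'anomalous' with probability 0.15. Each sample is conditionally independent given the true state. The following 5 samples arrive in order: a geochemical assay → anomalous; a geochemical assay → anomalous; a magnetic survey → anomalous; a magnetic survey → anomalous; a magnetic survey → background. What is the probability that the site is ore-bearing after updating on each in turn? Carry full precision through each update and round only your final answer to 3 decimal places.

After a geochemical assay='anomalous': P(ore) = 0.85·0.7000 / (0.85·0.7000 + 0.4·0.3000) ≈ 0.8322
After a geochemical assay='anomalous': P(ore) = 0.85·0.8322 / (0.85·0.8322 + 0.4·0.1678) ≈ 0.9133
After a magnetic survey='anomalous': P(ore) = 0.5·0.9133 / (0.5·0.9133 + 0.15·0.0867) ≈ 0.9723
After a magnetic survey='anomalous': P(ore) = 0.5·0.9723 / (0.5·0.9723 + 0.15·0.0277) ≈ 0.9915
After a magnetic survey='background': P(ore) = 0.5·0.9915 / (0.5·0.9915 + 0.85·0.0085) ≈ 0.9857

0.986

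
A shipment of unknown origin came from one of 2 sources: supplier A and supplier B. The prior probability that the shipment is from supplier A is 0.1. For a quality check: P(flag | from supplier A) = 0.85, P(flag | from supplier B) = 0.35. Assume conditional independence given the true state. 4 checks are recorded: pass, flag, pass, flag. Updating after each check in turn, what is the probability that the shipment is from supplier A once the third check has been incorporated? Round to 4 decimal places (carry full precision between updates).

Each posterior becomes the prior for the next update.
After 'pass': P(supplier A) = 0.15·0.1000 / (0.15·0.1000 + 0.65·0.9000) ≈ 0.0250
After 'flag': P(supplier A) = 0.85·0.0250 / (0.85·0.0250 + 0.35·0.9750) ≈ 0.0586
After 'pass': P(supplier A) = 0.15·0.0586 / (0.15·0.0586 + 0.65·0.9414) ≈ 0.0142

0.0142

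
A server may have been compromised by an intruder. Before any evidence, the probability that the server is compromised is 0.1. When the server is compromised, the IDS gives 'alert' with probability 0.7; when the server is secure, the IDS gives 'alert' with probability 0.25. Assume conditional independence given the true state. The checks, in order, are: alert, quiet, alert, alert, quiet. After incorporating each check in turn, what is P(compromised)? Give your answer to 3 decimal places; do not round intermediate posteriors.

0.281

After 'alert': P(compromised) = 0.7·0.1000 / (0.7·0.1000 + 0.25·0.9000) ≈ 0.2373
After 'quiet': P(compromised) = 0.3·0.2373 / (0.3·0.2373 + 0.75·0.7627) ≈ 0.1107
After 'alert': P(compromised) = 0.7·0.1107 / (0.7·0.1107 + 0.25·0.8893) ≈ 0.2584
After 'alert': P(compromised) = 0.7·0.2584 / (0.7·0.2584 + 0.25·0.7416) ≈ 0.4938
After 'quiet': P(compromised) = 0.3·0.4938 / (0.3·0.4938 + 0.75·0.5062) ≈ 0.2807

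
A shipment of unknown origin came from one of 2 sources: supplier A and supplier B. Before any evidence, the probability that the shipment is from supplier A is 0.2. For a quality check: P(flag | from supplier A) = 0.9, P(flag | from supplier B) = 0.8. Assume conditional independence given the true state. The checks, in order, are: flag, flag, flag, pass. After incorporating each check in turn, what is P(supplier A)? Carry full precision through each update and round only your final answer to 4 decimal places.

0.1511

Apply Bayes' rule sequentially, carrying P(supplier A) forward.
After 'flag': P(supplier A) = 0.9·0.2000 / (0.9·0.2000 + 0.8·0.8000) ≈ 0.2195
After 'flag': P(supplier A) = 0.9·0.2195 / (0.9·0.2195 + 0.8·0.7805) ≈ 0.2404
After 'flag': P(supplier A) = 0.9·0.2404 / (0.9·0.2404 + 0.8·0.7596) ≈ 0.2625
After 'pass': P(supplier A) = 0.1·0.2625 / (0.1·0.2625 + 0.2·0.7375) ≈ 0.1511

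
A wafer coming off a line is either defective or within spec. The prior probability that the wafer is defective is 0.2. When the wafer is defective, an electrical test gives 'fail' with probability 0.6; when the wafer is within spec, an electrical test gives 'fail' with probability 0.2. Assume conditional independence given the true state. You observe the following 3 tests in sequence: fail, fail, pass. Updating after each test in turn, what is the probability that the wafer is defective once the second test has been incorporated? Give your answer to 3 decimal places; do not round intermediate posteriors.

0.692

After 'fail': P(defective) = 0.6·0.2000 / (0.6·0.2000 + 0.2·0.8000) ≈ 0.4286
After 'fail': P(defective) = 0.6·0.4286 / (0.6·0.4286 + 0.2·0.5714) ≈ 0.6923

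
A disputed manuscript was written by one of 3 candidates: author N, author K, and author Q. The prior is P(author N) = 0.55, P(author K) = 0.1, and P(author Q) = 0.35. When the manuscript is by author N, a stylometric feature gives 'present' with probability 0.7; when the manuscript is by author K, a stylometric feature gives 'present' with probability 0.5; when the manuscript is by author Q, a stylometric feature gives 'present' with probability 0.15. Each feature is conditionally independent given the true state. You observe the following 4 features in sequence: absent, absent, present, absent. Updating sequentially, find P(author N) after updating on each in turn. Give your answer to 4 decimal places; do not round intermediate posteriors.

0.2126

After 'absent': normaliser = 0.3·0.5500 + 0.5·0.1000 + 0.85·0.3500; P(author N) ≈ 0.3220, P(author K) ≈ 0.0976, P(author Q) ≈ 0.5805
After 'absent': normaliser = 0.3·0.3220 + 0.5·0.0976 + 0.85·0.5805; P(author N) ≈ 0.1512, P(author K) ≈ 0.0764, P(author Q) ≈ 0.7724
After 'present': normaliser = 0.7·0.1512 + 0.5·0.0764 + 0.15·0.7724; P(author N) ≈ 0.4073, P(author K) ≈ 0.1469, P(author Q) ≈ 0.4458
After 'absent': normaliser = 0.3·0.4073 + 0.5·0.1469 + 0.85·0.4458; P(author N) ≈ 0.2126, P(author K) ≈ 0.1278, P(author Q) ≈ 0.6595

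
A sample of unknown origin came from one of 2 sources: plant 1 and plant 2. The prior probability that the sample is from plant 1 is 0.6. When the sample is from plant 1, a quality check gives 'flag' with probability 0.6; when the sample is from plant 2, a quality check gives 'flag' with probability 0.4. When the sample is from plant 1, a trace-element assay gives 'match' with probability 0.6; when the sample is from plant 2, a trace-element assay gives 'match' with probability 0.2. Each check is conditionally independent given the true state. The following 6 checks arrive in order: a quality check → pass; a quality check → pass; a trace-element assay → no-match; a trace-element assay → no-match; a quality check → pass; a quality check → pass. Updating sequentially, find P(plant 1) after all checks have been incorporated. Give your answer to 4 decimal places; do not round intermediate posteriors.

0.0690

After a quality check='pass': P(plant 1) = 0.4·0.6000 / (0.4·0.6000 + 0.6·0.4000) ≈ 0.5000
After a quality check='pass': P(plant 1) = 0.4·0.5000 / (0.4·0.5000 + 0.6·0.5000) ≈ 0.4000
After a trace-element assay='no-match': P(plant 1) = 0.4·0.4000 / (0.4·0.4000 + 0.8·0.6000) ≈ 0.2500
After a trace-element assay='no-match': P(plant 1) = 0.4·0.2500 / (0.4·0.2500 + 0.8·0.7500) ≈ 0.1429
After a quality check='pass': P(plant 1) = 0.4·0.1429 / (0.4·0.1429 + 0.6·0.8571) ≈ 0.1000
After a quality check='pass': P(plant 1) = 0.4·0.1000 / (0.4·0.1000 + 0.6·0.9000) ≈ 0.0690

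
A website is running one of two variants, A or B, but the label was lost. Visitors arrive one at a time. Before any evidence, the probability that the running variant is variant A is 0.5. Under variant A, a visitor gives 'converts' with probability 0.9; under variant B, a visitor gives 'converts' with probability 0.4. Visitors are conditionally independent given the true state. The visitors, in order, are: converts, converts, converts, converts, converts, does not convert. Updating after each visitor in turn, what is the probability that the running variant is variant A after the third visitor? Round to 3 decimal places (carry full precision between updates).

0.919

Apply Bayes' rule sequentially, carrying P(A) forward.
After 'converts': P(A) = 0.9·0.5000 / (0.9·0.5000 + 0.4·0.5000) ≈ 0.6923
After 'converts': P(A) = 0.9·0.6923 / (0.9·0.6923 + 0.4·0.3077) ≈ 0.8351
After 'converts': P(A) = 0.9·0.8351 / (0.9·0.8351 + 0.4·0.1649) ≈ 0.9193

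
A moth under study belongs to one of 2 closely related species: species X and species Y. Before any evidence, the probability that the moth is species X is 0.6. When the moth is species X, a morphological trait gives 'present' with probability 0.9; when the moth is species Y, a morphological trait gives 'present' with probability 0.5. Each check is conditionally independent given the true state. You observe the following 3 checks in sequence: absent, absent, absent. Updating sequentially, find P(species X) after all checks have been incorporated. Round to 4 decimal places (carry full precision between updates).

0.0119

Each posterior becomes the prior for the next update.
After 'absent': P(species X) = 0.1·0.6000 / (0.1·0.6000 + 0.5·0.4000) ≈ 0.2308
After 'absent': P(species X) = 0.1·0.2308 / (0.1·0.2308 + 0.5·0.7692) ≈ 0.0566
After 'absent': P(species X) = 0.1·0.0566 / (0.1·0.0566 + 0.5·0.9434) ≈ 0.0119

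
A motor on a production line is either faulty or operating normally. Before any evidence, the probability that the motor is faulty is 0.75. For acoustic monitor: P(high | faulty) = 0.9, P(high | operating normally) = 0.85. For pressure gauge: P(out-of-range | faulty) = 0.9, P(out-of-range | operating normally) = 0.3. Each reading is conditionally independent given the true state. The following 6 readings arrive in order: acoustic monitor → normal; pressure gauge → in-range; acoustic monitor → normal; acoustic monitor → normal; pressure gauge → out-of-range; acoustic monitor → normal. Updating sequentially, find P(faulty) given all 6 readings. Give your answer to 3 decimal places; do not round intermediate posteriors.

0.203

After acoustic monitor='normal': P(faulty) = 0.1·0.7500 / (0.1·0.7500 + 0.15·0.2500) ≈ 0.6667
After pressure gauge='in-range': P(faulty) = 0.1·0.6667 / (0.1·0.6667 + 0.7·0.3333) ≈ 0.2222
After acoustic monitor='normal': P(faulty) = 0.1·0.2222 / (0.1·0.2222 + 0.15·0.7778) ≈ 0.1600
After acoustic monitor='normal': P(faulty) = 0.1·0.1600 / (0.1·0.1600 + 0.15·0.8400) ≈ 0.1127
After pressure gauge='out-of-range': P(faulty) = 0.9·0.1127 / (0.9·0.1127 + 0.3·0.8873) ≈ 0.2759
After acoustic monitor='normal': P(faulty) = 0.1·0.2759 / (0.1·0.2759 + 0.15·0.7241) ≈ 0.2025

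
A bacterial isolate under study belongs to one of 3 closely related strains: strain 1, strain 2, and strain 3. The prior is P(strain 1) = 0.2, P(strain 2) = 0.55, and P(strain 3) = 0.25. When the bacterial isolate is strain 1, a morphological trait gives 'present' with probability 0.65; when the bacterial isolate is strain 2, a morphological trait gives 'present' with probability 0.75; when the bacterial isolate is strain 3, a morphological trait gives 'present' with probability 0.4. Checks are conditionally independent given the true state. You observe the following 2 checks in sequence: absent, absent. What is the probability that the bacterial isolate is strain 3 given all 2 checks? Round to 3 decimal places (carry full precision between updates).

Apply Bayes' rule sequentially, carrying P(strain 3) forward.
After 'absent': normaliser = 0.35·0.2000 + 0.25·0.5500 + 0.6·0.2500; P(strain 1) ≈ 0.1958, P(strain 2) ≈ 0.3846, P(strain 3) ≈ 0.4196
After 'absent': normaliser = 0.35·0.1958 + 0.25·0.3846 + 0.6·0.4196; P(strain 1) ≈ 0.1646, P(strain 2) ≈ 0.2309, P(strain 3) ≈ 0.6045

0.605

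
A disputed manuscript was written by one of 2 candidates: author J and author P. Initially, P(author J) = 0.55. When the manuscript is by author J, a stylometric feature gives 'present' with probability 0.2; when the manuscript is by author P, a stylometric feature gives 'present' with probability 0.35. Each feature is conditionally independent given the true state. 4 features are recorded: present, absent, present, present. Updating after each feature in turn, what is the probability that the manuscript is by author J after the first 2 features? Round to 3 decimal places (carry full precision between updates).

0.462

After 'present': P(author J) = 0.2·0.5500 / (0.2·0.5500 + 0.35·0.4500) ≈ 0.4112
After 'absent': P(author J) = 0.8·0.4112 / (0.8·0.4112 + 0.65·0.5888) ≈ 0.4622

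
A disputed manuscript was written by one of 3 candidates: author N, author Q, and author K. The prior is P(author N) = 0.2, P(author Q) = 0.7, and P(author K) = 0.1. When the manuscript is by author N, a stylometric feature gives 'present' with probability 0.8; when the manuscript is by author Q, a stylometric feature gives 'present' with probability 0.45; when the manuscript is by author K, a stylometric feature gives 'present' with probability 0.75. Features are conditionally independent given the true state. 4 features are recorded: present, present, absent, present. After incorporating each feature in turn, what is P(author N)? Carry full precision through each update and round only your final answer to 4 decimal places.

0.3098

After 'present': normaliser = 0.8·0.2000 + 0.45·0.7000 + 0.75·0.1000; P(author N) ≈ 0.2909, P(author Q) ≈ 0.5727, P(author K) ≈ 0.1364
After 'present': normaliser = 0.8·0.2909 + 0.45·0.5727 + 0.75·0.1364; P(author N) ≈ 0.3926, P(author Q) ≈ 0.4348, P(author K) ≈ 0.1725
After 'absent': normaliser = 0.2·0.3926 + 0.55·0.4348 + 0.25·0.1725; P(author N) ≈ 0.2176, P(author Q) ≈ 0.6628, P(author K) ≈ 0.1196
After 'present': normaliser = 0.8·0.2176 + 0.45·0.6628 + 0.75·0.1196; P(author N) ≈ 0.3098, P(author Q) ≈ 0.5307, P(author K) ≈ 0.1595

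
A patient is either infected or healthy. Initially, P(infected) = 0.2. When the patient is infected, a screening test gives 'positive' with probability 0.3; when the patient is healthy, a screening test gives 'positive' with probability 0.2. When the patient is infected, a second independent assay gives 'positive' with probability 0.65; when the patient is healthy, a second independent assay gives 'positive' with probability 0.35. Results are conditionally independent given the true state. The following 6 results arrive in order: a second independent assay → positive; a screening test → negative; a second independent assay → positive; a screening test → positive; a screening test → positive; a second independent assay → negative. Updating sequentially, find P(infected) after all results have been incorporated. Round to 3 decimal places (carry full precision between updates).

0.478

After a second independent assay='positive': P(infected) = 0.65·0.2000 / (0.65·0.2000 + 0.35·0.8000) ≈ 0.3171
After a screening test='negative': P(infected) = 0.7·0.3171 / (0.7·0.3171 + 0.8·0.6829) ≈ 0.2889
After a second independent assay='positive': P(infected) = 0.65·0.2889 / (0.65·0.2889 + 0.35·0.7111) ≈ 0.4300
After a screening test='positive': P(infected) = 0.3·0.4300 / (0.3·0.4300 + 0.2·0.5700) ≈ 0.5309
After a screening test='positive': P(infected) = 0.3·0.5309 / (0.3·0.5309 + 0.2·0.4691) ≈ 0.6293
After a second independent assay='negative': P(infected) = 0.35·0.6293 / (0.35·0.6293 + 0.65·0.3707) ≈ 0.4776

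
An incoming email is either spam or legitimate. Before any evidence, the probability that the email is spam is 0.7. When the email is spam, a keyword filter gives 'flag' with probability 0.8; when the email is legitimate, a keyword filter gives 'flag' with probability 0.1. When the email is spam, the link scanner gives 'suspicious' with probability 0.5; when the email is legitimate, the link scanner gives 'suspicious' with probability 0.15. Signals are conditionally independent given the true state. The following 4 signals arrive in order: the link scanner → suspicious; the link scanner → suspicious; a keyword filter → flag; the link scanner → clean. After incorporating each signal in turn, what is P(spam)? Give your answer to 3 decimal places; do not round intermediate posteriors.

0.992

After the link scanner='suspicious': P(spam) = 0.5·0.7000 / (0.5·0.7000 + 0.15·0.3000) ≈ 0.8861
After the link scanner='suspicious': P(spam) = 0.5·0.8861 / (0.5·0.8861 + 0.15·0.1139) ≈ 0.9629
After a keyword filter='flag': P(spam) = 0.8·0.9629 / (0.8·0.9629 + 0.1·0.0371) ≈ 0.9952
After the link scanner='clean': P(spam) = 0.5·0.9952 / (0.5·0.9952 + 0.85·0.0048) ≈ 0.9919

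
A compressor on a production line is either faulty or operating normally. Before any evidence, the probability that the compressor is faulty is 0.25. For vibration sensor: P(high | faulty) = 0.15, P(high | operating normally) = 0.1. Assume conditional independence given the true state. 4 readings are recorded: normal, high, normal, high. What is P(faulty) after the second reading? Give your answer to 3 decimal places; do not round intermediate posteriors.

After 'normal': P(faulty) = 0.85·0.2500 / (0.85·0.2500 + 0.9·0.7500) ≈ 0.2394
After 'high': P(faulty) = 0.15·0.2394 / (0.15·0.2394 + 0.1·0.7606) ≈ 0.3208

0.321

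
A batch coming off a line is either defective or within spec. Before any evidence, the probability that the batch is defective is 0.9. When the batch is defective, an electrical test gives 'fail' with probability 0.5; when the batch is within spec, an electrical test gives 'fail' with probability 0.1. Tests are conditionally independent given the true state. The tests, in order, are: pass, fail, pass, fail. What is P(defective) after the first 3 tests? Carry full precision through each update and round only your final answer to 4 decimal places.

0.9328

Apply Bayes' rule sequentially, carrying P(defective) forward.
After 'pass': P(defective) = 0.5·0.9000 / (0.5·0.9000 + 0.9·0.1000) ≈ 0.8333
After 'fail': P(defective) = 0.5·0.8333 / (0.5·0.8333 + 0.1·0.1667) ≈ 0.9615
After 'pass': P(defective) = 0.5·0.9615 / (0.5·0.9615 + 0.9·0.0385) ≈ 0.9328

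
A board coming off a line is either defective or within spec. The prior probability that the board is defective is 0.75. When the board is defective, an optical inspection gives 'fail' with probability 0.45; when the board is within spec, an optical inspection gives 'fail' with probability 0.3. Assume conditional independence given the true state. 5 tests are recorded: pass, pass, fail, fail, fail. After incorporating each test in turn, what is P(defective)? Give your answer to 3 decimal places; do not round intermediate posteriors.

0.862

Apply Bayes' rule sequentially, carrying P(defective) forward.
After 'pass': P(defective) = 0.55·0.7500 / (0.55·0.7500 + 0.7·0.2500) ≈ 0.7021
After 'pass': P(defective) = 0.55·0.7021 / (0.55·0.7021 + 0.7·0.2979) ≈ 0.6494
After 'fail': P(defective) = 0.45·0.6494 / (0.45·0.6494 + 0.3·0.3506) ≈ 0.7353
After 'fail': P(defective) = 0.45·0.7353 / (0.45·0.7353 + 0.3·0.2647) ≈ 0.8065
After 'fail': P(defective) = 0.45·0.8065 / (0.45·0.8065 + 0.3·0.1935) ≈ 0.8621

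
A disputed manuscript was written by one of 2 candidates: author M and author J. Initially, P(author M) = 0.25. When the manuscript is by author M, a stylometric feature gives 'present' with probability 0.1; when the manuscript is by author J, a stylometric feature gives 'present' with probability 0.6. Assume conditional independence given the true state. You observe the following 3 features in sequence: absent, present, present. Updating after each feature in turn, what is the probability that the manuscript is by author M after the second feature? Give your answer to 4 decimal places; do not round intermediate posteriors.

After 'absent': P(author M) = 0.9·0.2500 / (0.9·0.2500 + 0.4·0.7500) ≈ 0.4286
After 'present': P(author M) = 0.1·0.4286 / (0.1·0.4286 + 0.6·0.5714) ≈ 0.1111

0.1111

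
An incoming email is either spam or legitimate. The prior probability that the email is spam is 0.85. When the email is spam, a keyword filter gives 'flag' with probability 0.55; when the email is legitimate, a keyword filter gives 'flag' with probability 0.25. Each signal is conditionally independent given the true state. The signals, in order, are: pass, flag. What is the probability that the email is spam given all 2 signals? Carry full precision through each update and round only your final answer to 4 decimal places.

0.8821

After 'pass': P(spam) = 0.45·0.8500 / (0.45·0.8500 + 0.75·0.1500) ≈ 0.7727
After 'flag': P(spam) = 0.55·0.7727 / (0.55·0.7727 + 0.25·0.2273) ≈ 0.8821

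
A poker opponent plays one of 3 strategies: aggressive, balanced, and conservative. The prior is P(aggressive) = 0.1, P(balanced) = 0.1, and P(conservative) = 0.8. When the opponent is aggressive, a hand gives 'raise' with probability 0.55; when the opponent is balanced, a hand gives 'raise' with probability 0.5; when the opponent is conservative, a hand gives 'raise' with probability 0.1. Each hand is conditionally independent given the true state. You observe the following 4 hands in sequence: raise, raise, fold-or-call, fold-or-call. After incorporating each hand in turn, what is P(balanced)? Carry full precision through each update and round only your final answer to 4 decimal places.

After 'raise': normaliser = 0.55·0.1000 + 0.5·0.1000 + 0.1·0.8000; P(aggressive) ≈ 0.2973, P(balanced) ≈ 0.2703, P(conservative) ≈ 0.4324
After 'raise': normaliser = 0.55·0.2973 + 0.5·0.2703 + 0.1·0.4324; P(aggressive) ≈ 0.4783, P(balanced) ≈ 0.3953, P(conservative) ≈ 0.1265
After 'fold-or-call': normaliser = 0.45·0.4783 + 0.5·0.3953 + 0.9·0.1265; P(aggressive) ≈ 0.4086, P(balanced) ≈ 0.3752, P(conservative) ≈ 0.2161
After 'fold-or-call': normaliser = 0.45·0.4086 + 0.5·0.3752 + 0.9·0.2161; P(aggressive) ≈ 0.3249, P(balanced) ≈ 0.3315, P(conservative) ≈ 0.3437

0.3315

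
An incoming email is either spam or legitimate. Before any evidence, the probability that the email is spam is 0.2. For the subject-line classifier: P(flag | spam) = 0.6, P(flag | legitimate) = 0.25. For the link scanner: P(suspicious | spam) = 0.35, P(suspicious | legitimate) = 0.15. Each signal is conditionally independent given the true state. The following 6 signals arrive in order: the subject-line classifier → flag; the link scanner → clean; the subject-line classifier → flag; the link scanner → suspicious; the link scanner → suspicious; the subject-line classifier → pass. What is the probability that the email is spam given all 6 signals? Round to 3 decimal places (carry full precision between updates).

Apply Bayes' rule sequentially, carrying P(spam) forward.
After the subject-line classifier='flag': P(spam) = 0.6·0.2000 / (0.6·0.2000 + 0.25·0.8000) ≈ 0.3750
After the link scanner='clean': P(spam) = 0.65·0.3750 / (0.65·0.3750 + 0.85·0.6250) ≈ 0.3145
After the subject-line classifier='flag': P(spam) = 0.6·0.3145 / (0.6·0.3145 + 0.25·0.6855) ≈ 0.5241
After the link scanner='suspicious': P(spam) = 0.35·0.5241 / (0.35·0.5241 + 0.15·0.4759) ≈ 0.7198
After the link scanner='suspicious': P(spam) = 0.35·0.7198 / (0.35·0.7198 + 0.15·0.2802) ≈ 0.8570
After the subject-line classifier='pass': P(spam) = 0.4·0.8570 / (0.4·0.8570 + 0.75·0.1430) ≈ 0.7618

0.762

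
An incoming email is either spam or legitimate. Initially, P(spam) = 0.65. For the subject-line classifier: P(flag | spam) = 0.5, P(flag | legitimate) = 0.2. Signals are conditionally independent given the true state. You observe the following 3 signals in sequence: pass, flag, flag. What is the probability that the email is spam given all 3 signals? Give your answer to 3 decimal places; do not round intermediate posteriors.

0.879

After 'pass': P(spam) = 0.5·0.6500 / (0.5·0.6500 + 0.8·0.3500) ≈ 0.5372
After 'flag': P(spam) = 0.5·0.5372 / (0.5·0.5372 + 0.2·0.4628) ≈ 0.7437
After 'flag': P(spam) = 0.5·0.7437 / (0.5·0.7437 + 0.2·0.2563) ≈ 0.8789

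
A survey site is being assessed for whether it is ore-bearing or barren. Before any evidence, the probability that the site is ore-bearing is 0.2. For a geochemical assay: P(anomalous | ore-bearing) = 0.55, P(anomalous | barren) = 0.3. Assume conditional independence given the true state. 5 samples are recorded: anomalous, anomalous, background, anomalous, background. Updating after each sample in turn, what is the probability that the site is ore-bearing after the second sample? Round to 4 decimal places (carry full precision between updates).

After 'anomalous': P(ore) = 0.55·0.2000 / (0.55·0.2000 + 0.3·0.8000) ≈ 0.3143
After 'anomalous': P(ore) = 0.55·0.3143 / (0.55·0.3143 + 0.3·0.6857) ≈ 0.4566

0.4566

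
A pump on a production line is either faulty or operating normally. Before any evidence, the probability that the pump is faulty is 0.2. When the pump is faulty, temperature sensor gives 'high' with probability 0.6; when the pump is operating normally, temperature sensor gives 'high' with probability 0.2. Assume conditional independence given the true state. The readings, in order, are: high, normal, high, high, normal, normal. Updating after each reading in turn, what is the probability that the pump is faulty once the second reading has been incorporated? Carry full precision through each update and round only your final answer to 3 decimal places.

0.273

Each posterior becomes the prior for the next update.
After 'high': P(faulty) = 0.6·0.2000 / (0.6·0.2000 + 0.2·0.8000) ≈ 0.4286
After 'normal': P(faulty) = 0.4·0.4286 / (0.4·0.4286 + 0.8·0.5714) ≈ 0.2727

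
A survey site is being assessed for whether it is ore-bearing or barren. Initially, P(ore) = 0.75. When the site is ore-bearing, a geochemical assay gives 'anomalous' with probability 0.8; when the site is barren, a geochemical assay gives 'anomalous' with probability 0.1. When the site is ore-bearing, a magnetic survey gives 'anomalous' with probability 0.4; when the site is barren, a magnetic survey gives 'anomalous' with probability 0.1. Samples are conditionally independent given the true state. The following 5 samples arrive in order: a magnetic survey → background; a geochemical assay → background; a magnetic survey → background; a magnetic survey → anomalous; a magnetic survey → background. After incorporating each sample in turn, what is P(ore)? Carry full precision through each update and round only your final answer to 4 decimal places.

0.4414

After a magnetic survey='background': P(ore) = 0.6·0.7500 / (0.6·0.7500 + 0.9·0.2500) ≈ 0.6667
After a geochemical assay='background': P(ore) = 0.2·0.6667 / (0.2·0.6667 + 0.9·0.3333) ≈ 0.3077
After a magnetic survey='background': P(ore) = 0.6·0.3077 / (0.6·0.3077 + 0.9·0.6923) ≈ 0.2286
After a magnetic survey='anomalous': P(ore) = 0.4·0.2286 / (0.4·0.2286 + 0.1·0.7714) ≈ 0.5424
After a magnetic survey='background': P(ore) = 0.6·0.5424 / (0.6·0.5424 + 0.9·0.4576) ≈ 0.4414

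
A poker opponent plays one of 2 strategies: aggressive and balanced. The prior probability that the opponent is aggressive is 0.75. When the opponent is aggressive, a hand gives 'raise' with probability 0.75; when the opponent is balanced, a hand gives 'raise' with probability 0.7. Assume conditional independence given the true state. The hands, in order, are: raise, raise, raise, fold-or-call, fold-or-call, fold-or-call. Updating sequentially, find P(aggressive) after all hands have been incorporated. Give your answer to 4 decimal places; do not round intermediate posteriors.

Apply Bayes' rule sequentially, carrying P(aggressive) forward.
After 'raise': P(aggressive) = 0.75·0.7500 / (0.75·0.7500 + 0.7·0.2500) ≈ 0.7627
After 'raise': P(aggressive) = 0.75·0.7627 / (0.75·0.7627 + 0.7·0.2373) ≈ 0.7750
After 'raise': P(aggressive) = 0.75·0.7750 / (0.75·0.7750 + 0.7·0.2250) ≈ 0.7868
After 'fold-or-call': P(aggressive) = 0.25·0.7868 / (0.25·0.7868 + 0.3·0.2132) ≈ 0.7546
After 'fold-or-call': P(aggressive) = 0.25·0.7546 / (0.25·0.7546 + 0.3·0.2454) ≈ 0.7193
After 'fold-or-call': P(aggressive) = 0.25·0.7193 / (0.25·0.7193 + 0.3·0.2807) ≈ 0.6811

0.6811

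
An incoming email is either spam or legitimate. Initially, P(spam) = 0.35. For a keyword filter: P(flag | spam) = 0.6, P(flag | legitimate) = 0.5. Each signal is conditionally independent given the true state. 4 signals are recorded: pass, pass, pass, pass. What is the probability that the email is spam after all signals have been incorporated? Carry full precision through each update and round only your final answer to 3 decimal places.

Each posterior becomes the prior for the next update.
After 'pass': P(spam) = 0.4·0.3500 / (0.4·0.3500 + 0.5·0.6500) ≈ 0.3011
After 'pass': P(spam) = 0.4·0.3011 / (0.4·0.3011 + 0.5·0.6989) ≈ 0.2563
After 'pass': P(spam) = 0.4·0.2563 / (0.4·0.2563 + 0.5·0.7437) ≈ 0.2161
After 'pass': P(spam) = 0.4·0.2161 / (0.4·0.2161 + 0.5·0.7839) ≈ 0.1807

0.181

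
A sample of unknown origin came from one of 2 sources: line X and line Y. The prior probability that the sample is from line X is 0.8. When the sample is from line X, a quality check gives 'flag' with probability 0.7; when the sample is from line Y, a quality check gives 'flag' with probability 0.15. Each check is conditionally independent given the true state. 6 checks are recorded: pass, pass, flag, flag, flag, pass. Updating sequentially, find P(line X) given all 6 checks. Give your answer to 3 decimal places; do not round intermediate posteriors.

0.947

After 'pass': P(line X) = 0.3·0.8000 / (0.3·0.8000 + 0.85·0.2000) ≈ 0.5854
After 'pass': P(line X) = 0.3·0.5854 / (0.3·0.5854 + 0.85·0.4146) ≈ 0.3326
After 'flag': P(line X) = 0.7·0.3326 / (0.7·0.3326 + 0.15·0.6674) ≈ 0.6993
After 'flag': P(line X) = 0.7·0.6993 / (0.7·0.6993 + 0.15·0.3007) ≈ 0.9156
After 'flag': P(line X) = 0.7·0.9156 / (0.7·0.9156 + 0.15·0.0844) ≈ 0.9806
After 'pass': P(line X) = 0.3·0.9806 / (0.3·0.9806 + 0.85·0.0194) ≈ 0.9470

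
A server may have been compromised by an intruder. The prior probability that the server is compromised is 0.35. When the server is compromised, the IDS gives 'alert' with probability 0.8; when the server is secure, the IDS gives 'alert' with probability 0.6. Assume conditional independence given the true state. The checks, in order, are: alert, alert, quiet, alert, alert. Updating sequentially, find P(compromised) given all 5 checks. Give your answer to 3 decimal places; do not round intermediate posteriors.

Each posterior becomes the prior for the next update.
After 'alert': P(compromised) = 0.8·0.3500 / (0.8·0.3500 + 0.6·0.6500) ≈ 0.4179
After 'alert': P(compromised) = 0.8·0.4179 / (0.8·0.4179 + 0.6·0.5821) ≈ 0.4891
After 'quiet': P(compromised) = 0.2·0.4891 / (0.2·0.4891 + 0.4·0.5109) ≈ 0.3237
After 'alert': P(compromised) = 0.8·0.3237 / (0.8·0.3237 + 0.6·0.6763) ≈ 0.3896
After 'alert': P(compromised) = 0.8·0.3896 / (0.8·0.3896 + 0.6·0.6104) ≈ 0.4597

0.460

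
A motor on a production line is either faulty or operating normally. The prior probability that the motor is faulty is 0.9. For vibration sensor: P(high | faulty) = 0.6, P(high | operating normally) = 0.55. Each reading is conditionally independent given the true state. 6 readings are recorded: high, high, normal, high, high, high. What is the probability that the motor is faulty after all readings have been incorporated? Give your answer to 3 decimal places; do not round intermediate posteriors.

After 'high': P(faulty) = 0.6·0.9000 / (0.6·0.9000 + 0.55·0.1000) ≈ 0.9076
After 'high': P(faulty) = 0.6·0.9076 / (0.6·0.9076 + 0.55·0.0924) ≈ 0.9146
After 'normal': P(faulty) = 0.4·0.9146 / (0.4·0.9146 + 0.45·0.0854) ≈ 0.9049
After 'high': P(faulty) = 0.6·0.9049 / (0.6·0.9049 + 0.55·0.0951) ≈ 0.9122
After 'high': P(faulty) = 0.6·0.9122 / (0.6·0.9122 + 0.55·0.0878) ≈ 0.9189
After 'high': P(faulty) = 0.6·0.9189 / (0.6·0.9189 + 0.55·0.0811) ≈ 0.9252

0.925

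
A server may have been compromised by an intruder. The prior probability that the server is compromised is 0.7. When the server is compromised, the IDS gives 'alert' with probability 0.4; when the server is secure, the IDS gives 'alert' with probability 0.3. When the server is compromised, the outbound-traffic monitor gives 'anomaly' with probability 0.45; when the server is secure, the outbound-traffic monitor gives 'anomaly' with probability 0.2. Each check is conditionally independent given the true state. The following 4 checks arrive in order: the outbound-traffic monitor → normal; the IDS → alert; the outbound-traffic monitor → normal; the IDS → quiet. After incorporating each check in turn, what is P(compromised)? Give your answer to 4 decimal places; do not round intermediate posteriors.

0.5576

Each posterior becomes the prior for the next update.
After the outbound-traffic monitor='normal': P(compromised) = 0.55·0.7000 / (0.55·0.7000 + 0.8·0.3000) ≈ 0.6160
After the IDS='alert': P(compromised) = 0.4·0.6160 / (0.4·0.6160 + 0.3·0.3840) ≈ 0.6814
After the outbound-traffic monitor='normal': P(compromised) = 0.55·0.6814 / (0.55·0.6814 + 0.8·0.3186) ≈ 0.5952
After the IDS='quiet': P(compromised) = 0.6·0.5952 / (0.6·0.5952 + 0.7·0.4048) ≈ 0.5576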